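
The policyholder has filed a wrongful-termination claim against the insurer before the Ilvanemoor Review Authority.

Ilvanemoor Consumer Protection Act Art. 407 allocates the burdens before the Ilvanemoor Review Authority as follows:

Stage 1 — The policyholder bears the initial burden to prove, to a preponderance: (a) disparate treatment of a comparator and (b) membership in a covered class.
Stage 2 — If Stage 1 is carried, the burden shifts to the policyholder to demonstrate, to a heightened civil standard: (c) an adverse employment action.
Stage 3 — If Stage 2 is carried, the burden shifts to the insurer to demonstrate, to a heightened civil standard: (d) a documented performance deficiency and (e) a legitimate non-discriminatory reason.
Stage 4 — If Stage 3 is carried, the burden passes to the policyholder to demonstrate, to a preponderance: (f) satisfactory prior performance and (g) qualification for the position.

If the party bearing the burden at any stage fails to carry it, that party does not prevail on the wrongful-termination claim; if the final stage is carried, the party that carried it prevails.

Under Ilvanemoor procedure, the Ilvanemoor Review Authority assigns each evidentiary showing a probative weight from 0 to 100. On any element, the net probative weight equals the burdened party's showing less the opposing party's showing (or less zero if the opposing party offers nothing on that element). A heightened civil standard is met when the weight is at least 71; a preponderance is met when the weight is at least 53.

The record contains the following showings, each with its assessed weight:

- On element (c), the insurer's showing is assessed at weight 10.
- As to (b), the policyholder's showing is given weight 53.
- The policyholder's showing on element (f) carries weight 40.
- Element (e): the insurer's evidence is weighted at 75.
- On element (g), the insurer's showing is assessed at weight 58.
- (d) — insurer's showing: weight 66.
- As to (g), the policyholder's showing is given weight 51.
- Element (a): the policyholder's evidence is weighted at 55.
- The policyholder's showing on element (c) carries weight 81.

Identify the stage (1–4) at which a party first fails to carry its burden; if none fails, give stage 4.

stage 3

Stage 1 — burden on policyholder; standard: a preponderance (weight is at least 53).
    (a): 55 ≥ 53 [met]
    (b): 53 ≥ 53 [met]
  All elements met. The policyholder retains the burden for Stage 2.
Stage 2 — burden on policyholder; standard: a heightened civil standard (weight is at least 71).
    (c): 81 − 10 = 71 ≥ 71 [met]
  All elements met. The burden passes to the insurer.
Stage 3 — burden on insurer; standard: a heightened civil standard (weight is at least 71).
    (d): 66 < 71 [not met]
    (e): 75 ≥ 71 [met]
  Not every element is met, so the insurer fails to carry Stage 3.
So the policyholder prevails.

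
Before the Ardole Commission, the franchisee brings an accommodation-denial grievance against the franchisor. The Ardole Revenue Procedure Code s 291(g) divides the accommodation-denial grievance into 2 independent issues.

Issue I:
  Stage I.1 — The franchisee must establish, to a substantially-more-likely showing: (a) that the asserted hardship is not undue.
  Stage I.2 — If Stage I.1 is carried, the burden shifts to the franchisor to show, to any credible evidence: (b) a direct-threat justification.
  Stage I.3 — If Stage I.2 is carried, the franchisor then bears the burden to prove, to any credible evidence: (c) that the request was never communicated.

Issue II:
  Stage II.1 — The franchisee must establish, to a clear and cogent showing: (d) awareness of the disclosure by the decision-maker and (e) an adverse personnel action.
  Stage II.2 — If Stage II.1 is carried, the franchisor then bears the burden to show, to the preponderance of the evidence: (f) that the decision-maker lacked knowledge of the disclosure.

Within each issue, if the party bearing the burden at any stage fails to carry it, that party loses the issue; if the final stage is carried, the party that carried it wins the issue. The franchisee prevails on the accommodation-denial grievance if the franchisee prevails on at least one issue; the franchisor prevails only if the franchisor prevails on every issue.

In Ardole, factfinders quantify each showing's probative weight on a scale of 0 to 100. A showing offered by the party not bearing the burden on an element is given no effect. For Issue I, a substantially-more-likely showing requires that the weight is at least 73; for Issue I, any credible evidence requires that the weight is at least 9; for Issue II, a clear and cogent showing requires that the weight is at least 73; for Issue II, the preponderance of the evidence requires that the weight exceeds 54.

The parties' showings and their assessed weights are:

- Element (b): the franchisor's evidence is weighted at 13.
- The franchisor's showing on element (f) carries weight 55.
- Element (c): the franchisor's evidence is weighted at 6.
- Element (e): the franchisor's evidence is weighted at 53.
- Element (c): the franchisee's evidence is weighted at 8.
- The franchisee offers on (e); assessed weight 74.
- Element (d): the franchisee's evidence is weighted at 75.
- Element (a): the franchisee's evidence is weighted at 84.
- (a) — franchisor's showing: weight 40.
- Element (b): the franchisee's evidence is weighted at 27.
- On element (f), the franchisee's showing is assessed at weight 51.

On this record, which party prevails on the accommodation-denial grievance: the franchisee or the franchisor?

— Issue I —
Stage I.1 (franchisee, a substantially-more-likely showing, weight is at least 73): (a) 84 (franchisor's 40 disregarded) ≥ 73 — meets.
  The franchisee carries Stage I.1; the franchisor now bears the burden.
Stage I.2 (franchisor, any credible evidence, weight is at least 9): (b) 13 (franchisee's 27 disregarded) ≥ 9 — meets.
  All elements met. The franchisor retains the burden for Stage I.3.
Stage I.3 (franchisor, any credible evidence, weight is at least 9): (c) 6 (franchisee's 8 disregarded) < 9 — fails.
  Not every element is met, so the franchisor fails to carry Stage I.3.
The analysis ends at Stage I.3; the franchisee prevails on this issue.
— Issue II —
Stage II.1 — burden on franchisee; standard: a clear and cogent showing (weight is at least 73).
    (d): 75 ≥ 73 [met]
    (e): 74 (franchisor's 53 disregarded) ≥ 73 [met]
  Stage II.1 is satisfied; the onus moves to the franchisor.
Stage II.2 — burden on franchisor; standard: the preponderance of the evidence (weight exceeds 54).
    (f): 55 (franchisee's 51 disregarded) > 54 [met]
  Stage II.2 carried; the final stage is satisfied.
Every stage carried; the franchisor prevails on this issue.
Per-issue: Issue I → franchisee; Issue II → franchisor. The franchisee must prevail on at least one issue; overall, the franchisee prevails.

franchisee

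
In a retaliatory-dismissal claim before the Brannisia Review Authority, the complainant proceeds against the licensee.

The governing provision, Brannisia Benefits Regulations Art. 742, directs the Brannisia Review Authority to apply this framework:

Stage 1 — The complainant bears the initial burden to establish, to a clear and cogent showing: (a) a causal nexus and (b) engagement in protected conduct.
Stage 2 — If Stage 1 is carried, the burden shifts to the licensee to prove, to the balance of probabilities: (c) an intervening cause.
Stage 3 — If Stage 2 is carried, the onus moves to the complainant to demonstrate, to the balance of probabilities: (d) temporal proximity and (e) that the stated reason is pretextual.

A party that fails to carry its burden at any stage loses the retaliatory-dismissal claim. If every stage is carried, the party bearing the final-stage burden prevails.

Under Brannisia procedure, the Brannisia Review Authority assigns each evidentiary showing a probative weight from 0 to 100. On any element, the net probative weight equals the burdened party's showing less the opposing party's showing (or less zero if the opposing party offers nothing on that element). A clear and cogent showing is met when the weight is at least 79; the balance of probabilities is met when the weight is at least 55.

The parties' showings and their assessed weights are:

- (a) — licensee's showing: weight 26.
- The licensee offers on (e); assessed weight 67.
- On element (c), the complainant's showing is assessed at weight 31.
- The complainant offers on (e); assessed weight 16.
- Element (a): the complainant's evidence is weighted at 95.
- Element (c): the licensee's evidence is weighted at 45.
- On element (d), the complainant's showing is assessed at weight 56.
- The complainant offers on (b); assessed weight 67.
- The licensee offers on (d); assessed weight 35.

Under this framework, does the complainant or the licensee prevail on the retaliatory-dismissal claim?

At Stage 1 the complainant must meet a clear and cogent showing (weight is at least 79): on (a) the weight is 95 less the opposing 26 gives net 69, which does not reach 79, so (a) does not meet the standard; on (b) the weight is 67, < 79, so (b) does not meet the standard.
  Not every element is met, so the complainant fails to carry Stage 1.
So the licensee prevails.

licensee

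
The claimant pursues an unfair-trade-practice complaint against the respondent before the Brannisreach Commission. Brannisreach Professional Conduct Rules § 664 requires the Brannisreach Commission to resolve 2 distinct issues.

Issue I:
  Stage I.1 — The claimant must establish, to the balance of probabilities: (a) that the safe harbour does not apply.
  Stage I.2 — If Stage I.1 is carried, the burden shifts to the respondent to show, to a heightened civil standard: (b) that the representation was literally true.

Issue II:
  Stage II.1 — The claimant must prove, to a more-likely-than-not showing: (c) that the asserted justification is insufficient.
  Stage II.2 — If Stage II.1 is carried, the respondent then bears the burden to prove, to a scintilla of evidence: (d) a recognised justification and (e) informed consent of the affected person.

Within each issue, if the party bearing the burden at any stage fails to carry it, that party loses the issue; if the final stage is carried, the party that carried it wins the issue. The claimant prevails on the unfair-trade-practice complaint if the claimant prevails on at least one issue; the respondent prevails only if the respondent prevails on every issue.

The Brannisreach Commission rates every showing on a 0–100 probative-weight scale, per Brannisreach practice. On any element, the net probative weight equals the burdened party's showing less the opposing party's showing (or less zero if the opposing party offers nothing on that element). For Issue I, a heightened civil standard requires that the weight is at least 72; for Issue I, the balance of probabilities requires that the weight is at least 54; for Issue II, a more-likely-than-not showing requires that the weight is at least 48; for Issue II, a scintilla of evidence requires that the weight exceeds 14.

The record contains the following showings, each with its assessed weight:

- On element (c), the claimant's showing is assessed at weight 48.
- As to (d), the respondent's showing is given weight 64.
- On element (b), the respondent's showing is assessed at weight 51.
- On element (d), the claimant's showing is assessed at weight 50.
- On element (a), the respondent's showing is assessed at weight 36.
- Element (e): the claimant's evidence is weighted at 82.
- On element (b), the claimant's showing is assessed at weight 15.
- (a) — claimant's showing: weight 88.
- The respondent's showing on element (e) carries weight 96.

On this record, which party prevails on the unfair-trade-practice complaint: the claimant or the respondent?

claimant

— Issue I —
At Stage I.1 the claimant must meet the balance of probabilities (weight is at least 54): on (a) the weight is 88 less the opposing 36 gives net 52, which does not reach 54, so (a) does not meet the standard.
  The claimant does not carry Stage I.1.
The respondent prevails on this issue.
— Issue II —
Stage II.1 (claimant, a more-likely-than-not showing, weight is at least 48): (c) 48 ≥ 48 — meets.
  The claimant carries Stage II.1; the respondent now bears the burden.
Stage II.2 (respondent, a scintilla of evidence, weight exceeds 14): (d) net 64−50=14 ≤ 14 — fails; (e) net 96−82=14 ≤ 14 — fails.
  Not every element is met, so the respondent fails to carry Stage II.2.
The claimant prevails on this issue.
Per-issue: Issue I → respondent; Issue II → claimant. The claimant must prevail on at least one issue; overall, the claimant prevails.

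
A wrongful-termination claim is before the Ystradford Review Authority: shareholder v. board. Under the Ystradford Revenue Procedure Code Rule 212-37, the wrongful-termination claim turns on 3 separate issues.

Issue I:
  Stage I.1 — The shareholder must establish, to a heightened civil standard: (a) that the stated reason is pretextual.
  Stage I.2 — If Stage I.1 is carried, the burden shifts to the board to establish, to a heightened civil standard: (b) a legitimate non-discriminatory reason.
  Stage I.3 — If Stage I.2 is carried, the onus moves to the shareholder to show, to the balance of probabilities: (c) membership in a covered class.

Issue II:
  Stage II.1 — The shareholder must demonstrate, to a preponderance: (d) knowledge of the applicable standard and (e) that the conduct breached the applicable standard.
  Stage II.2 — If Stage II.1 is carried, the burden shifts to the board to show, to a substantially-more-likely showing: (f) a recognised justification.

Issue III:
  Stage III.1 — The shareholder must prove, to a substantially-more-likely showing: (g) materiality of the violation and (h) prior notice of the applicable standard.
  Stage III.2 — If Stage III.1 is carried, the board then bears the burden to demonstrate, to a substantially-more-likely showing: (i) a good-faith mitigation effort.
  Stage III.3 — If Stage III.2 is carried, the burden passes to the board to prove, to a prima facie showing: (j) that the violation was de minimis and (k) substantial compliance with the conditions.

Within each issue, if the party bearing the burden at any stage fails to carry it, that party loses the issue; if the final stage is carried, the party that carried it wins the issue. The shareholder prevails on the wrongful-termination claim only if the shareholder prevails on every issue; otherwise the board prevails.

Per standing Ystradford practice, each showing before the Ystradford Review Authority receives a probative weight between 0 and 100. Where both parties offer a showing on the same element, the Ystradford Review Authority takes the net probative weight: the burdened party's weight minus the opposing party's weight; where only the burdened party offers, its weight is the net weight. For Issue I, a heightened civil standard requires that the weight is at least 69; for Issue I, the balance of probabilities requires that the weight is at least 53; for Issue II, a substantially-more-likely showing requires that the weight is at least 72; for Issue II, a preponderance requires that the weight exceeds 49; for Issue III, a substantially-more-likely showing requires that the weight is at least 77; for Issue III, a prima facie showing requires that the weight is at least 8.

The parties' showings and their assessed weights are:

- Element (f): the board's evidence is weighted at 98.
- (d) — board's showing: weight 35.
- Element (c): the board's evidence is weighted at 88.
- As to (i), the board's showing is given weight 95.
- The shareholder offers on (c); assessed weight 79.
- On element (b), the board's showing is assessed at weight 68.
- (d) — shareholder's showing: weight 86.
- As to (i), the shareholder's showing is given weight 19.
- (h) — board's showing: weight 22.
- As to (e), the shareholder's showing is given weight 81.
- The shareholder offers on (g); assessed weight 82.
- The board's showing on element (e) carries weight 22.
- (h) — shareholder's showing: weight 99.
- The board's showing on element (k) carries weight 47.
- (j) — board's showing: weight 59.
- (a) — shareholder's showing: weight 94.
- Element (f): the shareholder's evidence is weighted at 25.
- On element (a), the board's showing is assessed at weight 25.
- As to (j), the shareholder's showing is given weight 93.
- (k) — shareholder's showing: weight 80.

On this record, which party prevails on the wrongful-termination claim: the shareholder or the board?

— Issue I —
Stage I.1 (shareholder, a heightened civil standard, weight is at least 69): (a) net 94−25=69 ≥ 69 — meets.
  Stage I.1 carried; the burden shifts to the board.
Stage I.2 (board, a heightened civil standard, weight is at least 69): (b) 68 < 69 — fails.
  The board does not carry Stage I.2.
The analysis ends at Stage I.2; the shareholder prevails on this issue.
— Issue II —
At Stage II.1 the shareholder must meet a preponderance (weight exceeds 49): on (d) the weight is 86 less the opposing 35 gives net 51, which does exceed 49, so (d) meets the standard; on (e) the weight is 81 less the opposing 22 gives net 59, which does exceed 49, so (e) meets the standard.
  All elements met. The burden passes to the board.
At Stage II.2 the board must meet a substantially-more-likely showing (weight is at least 72): on (f) the weight is 98 less the opposing 25 gives net 73, which does reach 72, so (f) meets the standard.
  All elements met at the final stage.
All stages carried — the board prevails on this issue.
— Issue III —
Stage III.1 — burden on shareholder; standard: a substantially-more-likely showing (weight is at least 77).
    (g): 82 ≥ 77 [met]
    (h): 99 − 22 = 77 ≥ 77 [met]
  All elements met. The burden passes to the board.
Stage III.2 — burden on board; standard: a substantially-more-likely showing (weight is at least 77).
    (i): 95 − 19 = 76 < 77 [not met]
  Not every element is met, so the board fails to carry Stage III.2.
The analysis ends at Stage III.2; the shareholder prevails on this issue.
Per-issue: Issue I → shareholder; Issue II → board; Issue III → shareholder. The shareholder must prevail on every issue; overall, the board prevails.

board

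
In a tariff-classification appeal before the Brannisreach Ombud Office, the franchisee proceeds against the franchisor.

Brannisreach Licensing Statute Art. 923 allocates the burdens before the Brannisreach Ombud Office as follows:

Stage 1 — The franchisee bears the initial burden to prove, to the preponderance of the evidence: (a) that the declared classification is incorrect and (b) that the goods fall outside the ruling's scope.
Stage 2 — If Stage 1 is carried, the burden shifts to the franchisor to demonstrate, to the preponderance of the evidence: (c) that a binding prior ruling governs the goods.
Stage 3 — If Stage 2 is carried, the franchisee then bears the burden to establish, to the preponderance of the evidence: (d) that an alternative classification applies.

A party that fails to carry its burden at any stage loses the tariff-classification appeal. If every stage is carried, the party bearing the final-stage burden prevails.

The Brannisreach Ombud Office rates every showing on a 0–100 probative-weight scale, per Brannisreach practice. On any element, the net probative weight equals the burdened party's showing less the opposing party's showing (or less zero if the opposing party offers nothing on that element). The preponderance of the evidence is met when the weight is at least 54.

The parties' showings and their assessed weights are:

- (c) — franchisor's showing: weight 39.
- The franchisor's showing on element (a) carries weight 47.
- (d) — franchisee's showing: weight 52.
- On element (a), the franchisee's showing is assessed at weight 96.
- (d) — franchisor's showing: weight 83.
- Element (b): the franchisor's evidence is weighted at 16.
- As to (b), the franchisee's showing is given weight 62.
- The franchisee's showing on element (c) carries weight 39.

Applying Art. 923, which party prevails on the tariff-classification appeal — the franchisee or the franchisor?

Stage 1 (franchisee, the preponderance of the evidence, weight is at least 54): (a) net 96−47=49 < 54 — fails; (b) net 62−16=46 < 54 — fails.
  Not every element is met, so the franchisee fails to carry Stage 1.
So the franchisor prevails.

franchisor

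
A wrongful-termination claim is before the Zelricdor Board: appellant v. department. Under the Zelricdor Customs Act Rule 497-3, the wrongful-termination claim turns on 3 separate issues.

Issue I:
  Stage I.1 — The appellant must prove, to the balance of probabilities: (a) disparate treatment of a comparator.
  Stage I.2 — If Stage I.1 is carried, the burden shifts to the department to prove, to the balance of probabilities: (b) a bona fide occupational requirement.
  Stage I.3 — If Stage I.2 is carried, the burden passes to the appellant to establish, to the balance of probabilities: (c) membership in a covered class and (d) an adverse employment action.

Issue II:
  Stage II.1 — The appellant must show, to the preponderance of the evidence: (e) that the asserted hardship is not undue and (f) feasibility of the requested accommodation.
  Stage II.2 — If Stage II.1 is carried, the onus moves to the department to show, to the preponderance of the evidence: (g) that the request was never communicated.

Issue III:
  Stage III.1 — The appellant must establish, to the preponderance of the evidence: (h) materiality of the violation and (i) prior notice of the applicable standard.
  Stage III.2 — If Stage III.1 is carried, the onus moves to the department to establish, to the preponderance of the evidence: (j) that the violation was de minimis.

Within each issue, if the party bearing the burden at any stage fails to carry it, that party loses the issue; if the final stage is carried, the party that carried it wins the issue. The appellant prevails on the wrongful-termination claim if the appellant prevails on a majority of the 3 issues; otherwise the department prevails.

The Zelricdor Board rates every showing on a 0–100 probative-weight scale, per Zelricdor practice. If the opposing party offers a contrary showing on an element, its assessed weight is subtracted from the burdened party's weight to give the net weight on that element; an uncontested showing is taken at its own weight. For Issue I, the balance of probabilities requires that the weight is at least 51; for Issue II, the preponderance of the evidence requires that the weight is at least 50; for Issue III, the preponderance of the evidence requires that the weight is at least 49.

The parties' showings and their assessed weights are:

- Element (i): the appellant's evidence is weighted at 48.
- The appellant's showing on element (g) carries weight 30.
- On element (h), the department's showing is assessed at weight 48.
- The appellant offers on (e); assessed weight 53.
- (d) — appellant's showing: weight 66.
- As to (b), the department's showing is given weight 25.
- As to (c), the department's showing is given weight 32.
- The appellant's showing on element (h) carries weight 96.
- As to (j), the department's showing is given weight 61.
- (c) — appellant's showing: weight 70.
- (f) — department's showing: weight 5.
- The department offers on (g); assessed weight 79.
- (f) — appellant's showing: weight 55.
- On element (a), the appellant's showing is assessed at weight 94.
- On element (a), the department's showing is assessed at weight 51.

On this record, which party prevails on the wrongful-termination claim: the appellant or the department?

— Issue I —
Stage I.1 (appellant, the balance of probabilities, weight is at least 51): (a) net 94−51=43 < 51 — fails.
  Stage I.1 not carried; the appellant fails its burden.
So the department prevails on this issue.
— Issue II —
Stage II.1 (appellant, the preponderance of the evidence, weight is at least 50): (e) 53 ≥ 50 — meets; (f) net 55−5=50 ≥ 50 — meets.
  All elements met. The burden passes to the department.
Stage II.2 (department, the preponderance of the evidence, weight is at least 50): (g) net 79−30=49 < 50 — fails.
  Not every element is met, so the department fails to carry Stage II.2.
The appellant prevails on this issue.
— Issue III —
At Stage III.1 the appellant must meet the preponderance of the evidence (weight is at least 49): on (h) the weight is 96 less the opposing 48 gives net 48, < 49, so (h) does not meet the standard; on (i) the weight is 48, < 49, so (i) does not meet the standard.
  The appellant does not carry Stage III.1.
The department prevails on this issue.
Per-issue: Issue I → department; Issue II → appellant; Issue III → department. The appellant must prevail on a majority of issues; overall, the department prevails.

department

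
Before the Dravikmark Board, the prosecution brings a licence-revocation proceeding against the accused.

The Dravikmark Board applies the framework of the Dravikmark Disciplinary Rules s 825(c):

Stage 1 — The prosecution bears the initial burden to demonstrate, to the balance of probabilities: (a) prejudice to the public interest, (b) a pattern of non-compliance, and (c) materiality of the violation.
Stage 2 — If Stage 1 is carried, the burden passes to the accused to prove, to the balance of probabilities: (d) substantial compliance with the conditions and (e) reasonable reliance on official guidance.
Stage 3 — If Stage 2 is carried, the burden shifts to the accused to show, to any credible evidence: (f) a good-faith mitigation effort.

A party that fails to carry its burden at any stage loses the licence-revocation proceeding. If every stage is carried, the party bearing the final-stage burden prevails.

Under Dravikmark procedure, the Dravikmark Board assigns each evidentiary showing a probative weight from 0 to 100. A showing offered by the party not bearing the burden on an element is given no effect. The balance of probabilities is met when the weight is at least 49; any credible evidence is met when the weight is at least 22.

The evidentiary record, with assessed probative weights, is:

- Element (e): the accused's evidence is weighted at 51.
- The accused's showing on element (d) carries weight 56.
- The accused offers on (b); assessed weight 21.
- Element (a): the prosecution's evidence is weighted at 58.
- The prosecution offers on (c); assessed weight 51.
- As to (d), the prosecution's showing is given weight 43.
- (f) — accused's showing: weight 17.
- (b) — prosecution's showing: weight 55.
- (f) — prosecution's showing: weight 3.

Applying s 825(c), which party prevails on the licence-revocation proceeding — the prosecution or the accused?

prosecution

Stage 1 — burden on prosecution; standard: the balance of probabilities (weight is at least 49).
    (a): 58 ≥ 49 [met]
    (b): 55 (accused's 21 disregarded) ≥ 49 [met]
    (c): 51 ≥ 49 [met]
  Stage 1 is satisfied; the onus moves to the accused.
Stage 2 — burden on accused; standard: the balance of probabilities (weight is at least 49).
    (d): 56 (prosecution's 43 disregarded) ≥ 49 [met]
    (e): 51 ≥ 49 [met]
  Stage 2 carried; the burden remains with the accused.
Stage 3 — burden on accused; standard: any credible evidence (weight is at least 22).
    (f): 17 (prosecution's 3 disregarded) < 22 [not met]
  Not every element is met, so the accused fails to carry Stage 3.
So the prosecution prevails.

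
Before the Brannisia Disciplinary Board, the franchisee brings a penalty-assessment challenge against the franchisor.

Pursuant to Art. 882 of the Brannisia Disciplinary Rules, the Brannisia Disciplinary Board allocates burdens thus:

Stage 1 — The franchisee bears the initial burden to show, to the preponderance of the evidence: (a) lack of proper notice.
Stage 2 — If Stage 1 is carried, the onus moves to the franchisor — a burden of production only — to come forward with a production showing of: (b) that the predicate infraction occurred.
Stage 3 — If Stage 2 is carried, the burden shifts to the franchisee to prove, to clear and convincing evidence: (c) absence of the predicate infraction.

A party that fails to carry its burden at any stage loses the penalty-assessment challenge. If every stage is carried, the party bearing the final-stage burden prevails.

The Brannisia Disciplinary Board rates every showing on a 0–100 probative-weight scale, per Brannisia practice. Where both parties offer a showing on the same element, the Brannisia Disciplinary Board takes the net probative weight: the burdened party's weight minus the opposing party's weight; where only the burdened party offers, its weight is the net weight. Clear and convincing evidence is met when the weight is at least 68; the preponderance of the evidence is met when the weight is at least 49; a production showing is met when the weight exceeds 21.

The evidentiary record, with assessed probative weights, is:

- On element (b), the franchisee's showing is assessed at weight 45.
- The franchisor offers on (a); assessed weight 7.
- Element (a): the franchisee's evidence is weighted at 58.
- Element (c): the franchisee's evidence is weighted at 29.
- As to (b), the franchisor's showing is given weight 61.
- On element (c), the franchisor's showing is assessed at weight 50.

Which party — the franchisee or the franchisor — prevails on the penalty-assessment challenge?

franchisee

Stage 1 — burden on franchisee; standard: the preponderance of the evidence (weight is at least 49).
    (a): 58 − 7 = 51 ≥ 49 [met]
  The franchisee carries Stage 1; the franchisor now bears the burden.
Stage 2 — burden on franchisor; standard: a production showing (weight exceeds 21).
    (b): 61 − 45 = 16 ≤ 21 [not met]
  Not every element is met, so the franchisor fails to carry Stage 2.
The analysis ends at Stage 2; the franchisee prevails.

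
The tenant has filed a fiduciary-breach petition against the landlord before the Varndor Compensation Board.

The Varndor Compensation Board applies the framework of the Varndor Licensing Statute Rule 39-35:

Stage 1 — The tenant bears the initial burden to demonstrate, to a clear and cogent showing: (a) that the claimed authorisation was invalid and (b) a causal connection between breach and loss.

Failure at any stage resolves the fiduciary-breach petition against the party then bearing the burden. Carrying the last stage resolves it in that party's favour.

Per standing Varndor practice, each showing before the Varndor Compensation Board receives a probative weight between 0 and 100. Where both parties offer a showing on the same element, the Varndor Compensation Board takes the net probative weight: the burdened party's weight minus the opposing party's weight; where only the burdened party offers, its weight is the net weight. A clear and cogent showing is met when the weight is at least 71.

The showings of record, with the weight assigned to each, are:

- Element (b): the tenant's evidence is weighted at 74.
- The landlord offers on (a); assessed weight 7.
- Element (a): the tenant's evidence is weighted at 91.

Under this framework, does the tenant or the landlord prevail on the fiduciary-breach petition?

Stage 1 (tenant, a clear and cogent showing, weight is at least 71): (a) net 91−7=84 ≥ 71 — meets; (b) 74 ≥ 71 — meets.
  Stage 1 carried; the final stage is satisfied.
Every stage carried; the tenant prevails.

tenant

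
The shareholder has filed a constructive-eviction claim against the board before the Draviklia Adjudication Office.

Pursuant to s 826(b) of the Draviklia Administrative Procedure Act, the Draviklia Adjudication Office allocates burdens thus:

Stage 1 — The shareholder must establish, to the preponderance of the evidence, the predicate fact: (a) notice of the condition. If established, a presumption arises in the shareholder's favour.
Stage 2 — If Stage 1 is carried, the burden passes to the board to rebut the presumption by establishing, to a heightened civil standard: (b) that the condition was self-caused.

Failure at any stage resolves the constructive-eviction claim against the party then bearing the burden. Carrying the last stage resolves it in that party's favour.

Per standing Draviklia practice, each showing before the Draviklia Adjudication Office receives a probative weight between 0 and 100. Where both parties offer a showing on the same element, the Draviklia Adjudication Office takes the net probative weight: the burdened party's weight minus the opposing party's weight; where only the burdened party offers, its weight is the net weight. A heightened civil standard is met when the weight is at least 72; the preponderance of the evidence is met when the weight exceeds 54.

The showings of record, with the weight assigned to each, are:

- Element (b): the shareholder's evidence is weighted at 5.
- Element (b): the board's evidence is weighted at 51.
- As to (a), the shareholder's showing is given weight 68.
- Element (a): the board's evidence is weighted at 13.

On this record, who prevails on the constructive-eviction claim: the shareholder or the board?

Stage 1 — burden on shareholder; standard: the preponderance of the evidence (weight exceeds 54).
    (a): 68 − 13 = 55 > 54 [met]
  Stage 1 is satisfied; the onus moves to the board.
Stage 2 — burden on board; standard: a heightened civil standard (weight is at least 72).
    (b): 51 − 5 = 46 < 72 [not met]
  The board does not carry Stage 2.
The shareholder prevails.

shareholder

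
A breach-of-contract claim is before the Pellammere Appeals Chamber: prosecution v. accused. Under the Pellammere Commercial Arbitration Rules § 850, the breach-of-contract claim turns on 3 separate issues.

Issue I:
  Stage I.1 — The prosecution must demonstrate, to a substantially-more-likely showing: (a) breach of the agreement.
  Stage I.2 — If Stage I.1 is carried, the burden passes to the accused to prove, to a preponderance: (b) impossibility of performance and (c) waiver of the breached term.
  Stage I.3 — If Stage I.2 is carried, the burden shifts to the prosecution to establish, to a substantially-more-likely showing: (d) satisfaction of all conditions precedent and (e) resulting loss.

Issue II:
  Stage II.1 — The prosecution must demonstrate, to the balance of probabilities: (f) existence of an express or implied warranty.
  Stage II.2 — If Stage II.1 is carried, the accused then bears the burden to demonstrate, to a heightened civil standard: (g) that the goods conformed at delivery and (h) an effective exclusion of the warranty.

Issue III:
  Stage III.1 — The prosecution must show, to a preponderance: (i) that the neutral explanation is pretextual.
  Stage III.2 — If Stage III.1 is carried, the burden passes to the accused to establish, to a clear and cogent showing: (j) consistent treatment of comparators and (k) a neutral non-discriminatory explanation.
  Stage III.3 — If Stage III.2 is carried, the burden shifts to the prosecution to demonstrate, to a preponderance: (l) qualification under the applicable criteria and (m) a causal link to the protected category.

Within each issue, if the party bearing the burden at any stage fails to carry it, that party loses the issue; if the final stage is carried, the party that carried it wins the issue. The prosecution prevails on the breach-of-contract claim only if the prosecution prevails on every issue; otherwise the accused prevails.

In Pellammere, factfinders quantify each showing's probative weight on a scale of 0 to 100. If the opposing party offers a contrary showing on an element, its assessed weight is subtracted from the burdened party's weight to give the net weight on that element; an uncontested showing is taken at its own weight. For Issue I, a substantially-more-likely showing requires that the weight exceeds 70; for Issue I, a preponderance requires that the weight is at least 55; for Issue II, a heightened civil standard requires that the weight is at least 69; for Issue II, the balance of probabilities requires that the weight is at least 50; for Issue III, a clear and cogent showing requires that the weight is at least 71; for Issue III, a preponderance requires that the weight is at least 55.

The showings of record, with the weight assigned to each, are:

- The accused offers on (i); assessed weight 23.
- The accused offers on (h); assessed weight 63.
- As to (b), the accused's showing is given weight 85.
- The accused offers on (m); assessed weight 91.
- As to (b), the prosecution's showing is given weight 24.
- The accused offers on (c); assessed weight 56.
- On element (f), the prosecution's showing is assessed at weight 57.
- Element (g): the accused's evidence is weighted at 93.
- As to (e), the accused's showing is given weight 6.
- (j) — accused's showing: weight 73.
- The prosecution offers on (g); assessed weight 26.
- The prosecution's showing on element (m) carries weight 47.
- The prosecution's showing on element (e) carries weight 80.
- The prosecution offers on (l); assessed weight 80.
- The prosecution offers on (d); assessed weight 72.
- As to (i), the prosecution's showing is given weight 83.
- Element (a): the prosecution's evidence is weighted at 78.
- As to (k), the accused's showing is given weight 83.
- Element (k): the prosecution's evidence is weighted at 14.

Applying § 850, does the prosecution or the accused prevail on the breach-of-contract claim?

— Issue I —
Stage I.1 — burden on prosecution; standard: a substantially-more-likely showing (weight exceeds 70).
    (a): 78 > 70 [met]
  Stage I.1 is satisfied; the onus moves to the accused.
Stage I.2 — burden on accused; standard: a preponderance (weight is at least 55).
    (b): 85 − 24 = 61 ≥ 55 [met]
    (c): 56 ≥ 55 [met]
  Stage I.2 carried; the burden shifts to the prosecution.
Stage I.3 — burden on prosecution; standard: a substantially-more-likely showing (weight exceeds 70).
    (d): 72 > 70 [met]
    (e): 80 − 6 = 74 > 70 [met]
  All elements met at the final stage.
All stages carried — the prosecution prevails on this issue.
— Issue II —
At Stage II.1 the prosecution must meet the balance of probabilities (weight is at least 50): on (f) the weight is 57, ≥ 50, so (f) meets the standard.
  Stage II.1 carried; the burden shifts to the accused.
At Stage II.2 the accused must meet a heightened civil standard (weight is at least 69): on (g) the weight is 93 less the opposing 26 gives net 67, which does not reach 69, so (g) does not meet the standard; on (h) the weight is 63, < 69, so (h) does not meet the standard.
  Not every element is met, so the accused fails to carry Stage II.2.
The analysis ends at Stage II.2; the prosecution prevails on this issue.
— Issue III —
At Stage III.1 the prosecution must meet a preponderance (weight is at least 55): on (i) the weight is 83 less the opposing 23 gives net 60, ≥ 55, so (i) meets the standard.
  All elements met. The burden passes to the accused.
At Stage III.2 the accused must meet a clear and cogent showing (weight is at least 71): on (j) the weight is 73, ≥ 71, so (j) meets the standard; on (k) the weight is 83 less the opposing 14 gives net 69, which does not reach 71, so (k) does not meet the standard.
  Stage III.2 not carried; the accused fails its burden.
The prosecution prevails on this issue.
Per-issue: Issue I → prosecution; Issue II → prosecution; Issue III → prosecution. The prosecution must prevail on every issue; overall, the prosecution prevails.

prosecution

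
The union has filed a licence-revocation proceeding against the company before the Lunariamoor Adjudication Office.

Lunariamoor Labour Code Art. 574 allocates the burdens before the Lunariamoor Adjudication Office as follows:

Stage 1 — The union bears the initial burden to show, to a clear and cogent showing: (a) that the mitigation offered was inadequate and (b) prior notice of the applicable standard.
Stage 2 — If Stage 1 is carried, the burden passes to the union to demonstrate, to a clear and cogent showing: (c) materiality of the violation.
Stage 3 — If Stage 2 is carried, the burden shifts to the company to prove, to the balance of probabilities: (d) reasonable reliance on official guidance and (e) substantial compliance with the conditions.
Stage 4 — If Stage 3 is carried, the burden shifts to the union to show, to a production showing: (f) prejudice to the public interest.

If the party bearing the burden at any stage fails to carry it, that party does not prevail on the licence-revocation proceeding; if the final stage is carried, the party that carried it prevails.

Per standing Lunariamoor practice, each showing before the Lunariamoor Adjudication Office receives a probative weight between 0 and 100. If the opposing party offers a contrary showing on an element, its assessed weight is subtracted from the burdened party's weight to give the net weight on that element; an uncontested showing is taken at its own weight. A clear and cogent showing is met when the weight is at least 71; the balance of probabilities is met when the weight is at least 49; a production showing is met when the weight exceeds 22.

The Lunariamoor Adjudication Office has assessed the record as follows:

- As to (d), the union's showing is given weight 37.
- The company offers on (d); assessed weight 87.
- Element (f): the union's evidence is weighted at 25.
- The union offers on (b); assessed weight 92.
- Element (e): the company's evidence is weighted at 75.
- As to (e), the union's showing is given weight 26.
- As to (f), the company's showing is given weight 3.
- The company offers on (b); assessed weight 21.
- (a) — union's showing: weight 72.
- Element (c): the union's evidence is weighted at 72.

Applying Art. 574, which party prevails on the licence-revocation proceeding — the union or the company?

company

Stage 1 (union, a clear and cogent showing, weight is at least 71): (a) 72 ≥ 71 — meets; (b) net 92−21=71 ≥ 71 — meets.
  Stage 1 carried; the burden remains with the union.
Stage 2 (union, a clear and cogent showing, weight is at least 71): (c) 72 ≥ 71 — meets.
  All elements met. The burden passes to the company.
Stage 3 (company, the balance of probabilities, weight is at least 49): (d) net 87−37=50 ≥ 49 — meets; (e) net 75−26=49 ≥ 49 — meets.
  The company carries Stage 3; the union now bears the burden.
Stage 4 (union, a production showing, weight exceeds 22): (f) net 25−3=22 ≤ 22 — fails.
  Not every element is met, so the union fails to carry Stage 4.
So the company prevails.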